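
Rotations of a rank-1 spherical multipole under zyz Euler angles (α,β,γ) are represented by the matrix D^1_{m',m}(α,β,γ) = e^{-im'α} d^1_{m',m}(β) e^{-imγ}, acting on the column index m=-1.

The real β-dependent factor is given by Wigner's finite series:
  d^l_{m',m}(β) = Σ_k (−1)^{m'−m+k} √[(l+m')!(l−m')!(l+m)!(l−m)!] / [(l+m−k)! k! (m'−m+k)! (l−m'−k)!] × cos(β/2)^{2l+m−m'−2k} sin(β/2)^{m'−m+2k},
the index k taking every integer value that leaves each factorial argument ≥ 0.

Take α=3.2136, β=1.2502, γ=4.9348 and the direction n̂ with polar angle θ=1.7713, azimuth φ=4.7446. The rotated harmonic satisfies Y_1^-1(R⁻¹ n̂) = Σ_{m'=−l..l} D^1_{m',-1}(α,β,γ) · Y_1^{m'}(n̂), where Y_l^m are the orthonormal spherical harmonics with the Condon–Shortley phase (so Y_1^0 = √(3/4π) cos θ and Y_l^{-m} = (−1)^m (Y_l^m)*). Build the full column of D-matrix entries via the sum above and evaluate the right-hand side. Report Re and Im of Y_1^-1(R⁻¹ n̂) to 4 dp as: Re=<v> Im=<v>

Re=-0.3146 Im=-0.1425

Need the full column D^1_{m',-1} for m'=−1..1 at α=3.2136, β=1.2502, γ=4.9348.
cos(β/2)=0.810905, sin(β/2)=0.585178
d^1_{-1,-1}: single k=0 term ⇒ +0.657566;  D = -0.190815+0.629272i
d^1_{0,-1}: single k=0 term ⇒ -0.671078;  D = -0.148028+0.654548i
d^1_{1,-1}: single k=0 term ⇒ +0.342434;  D = -0.051309+0.338568i
Y_1^{m'}(θ=1.7713,φ=4.7446) and Σ D·Y over m':
  (-0.1908+0.6293i)·(+0.0109+0.3384i)  (-0.1480+0.6545i)·(-0.0973+0.0000i)  (-0.0513+0.3386i)·(-0.0109+0.3384i)
Y_1^-1(R⁻¹ n̂) = -0.314630-0.142459i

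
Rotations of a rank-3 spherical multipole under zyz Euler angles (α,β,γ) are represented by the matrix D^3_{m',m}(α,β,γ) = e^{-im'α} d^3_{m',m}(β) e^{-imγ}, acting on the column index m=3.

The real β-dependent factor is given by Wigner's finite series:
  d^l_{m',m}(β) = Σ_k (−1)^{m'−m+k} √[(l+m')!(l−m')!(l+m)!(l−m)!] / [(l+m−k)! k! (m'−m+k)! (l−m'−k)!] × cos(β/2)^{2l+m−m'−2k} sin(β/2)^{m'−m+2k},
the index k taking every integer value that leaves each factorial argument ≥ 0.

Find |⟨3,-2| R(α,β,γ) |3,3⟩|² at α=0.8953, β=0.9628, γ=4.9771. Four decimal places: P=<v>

P=0.0021

Split into d^3_{-2,3}(β=0.9628) × two z-phases.
Half-angle: c=0.886348, s=0.463021. N=√(1·120·720·1)=293.938769
Admissible k: 5..5 (factorial args all ≥0)
  k=5: (−1)^0·293.9388/(120)·0.8863^1·0.4630^5 = +0.046204
d^3_{-2,3}(0.9628) = +0.046204
|D^3_{-2,3}|² = |d^3_{-2,3}(β)|² = (+0.046204)² = 0.002135 (the z-rotation phases have unit modulus)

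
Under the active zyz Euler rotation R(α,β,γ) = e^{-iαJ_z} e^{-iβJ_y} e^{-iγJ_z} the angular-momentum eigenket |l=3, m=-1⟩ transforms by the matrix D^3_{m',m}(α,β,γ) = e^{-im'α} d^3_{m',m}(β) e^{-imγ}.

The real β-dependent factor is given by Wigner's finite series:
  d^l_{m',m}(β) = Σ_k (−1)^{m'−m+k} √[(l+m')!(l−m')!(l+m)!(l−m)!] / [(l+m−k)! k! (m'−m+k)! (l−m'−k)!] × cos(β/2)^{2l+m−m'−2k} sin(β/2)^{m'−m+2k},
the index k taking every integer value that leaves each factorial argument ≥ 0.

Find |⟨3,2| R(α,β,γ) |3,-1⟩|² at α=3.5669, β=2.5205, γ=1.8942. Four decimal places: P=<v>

P=0.3606

Split into d^3_{2,-1}(β=2.5205) × two z-phases.
c=cos(2.5205/2)=0.305579, s=sin(2.5205/2)=0.952167; N=√[120·1·2·24]=75.894664
Admissible k: 0..1 (factorial args all ≥0)
  k=0: (−1)^3·75.8947/(12)·0.3056^3·0.9522^3 = -0.155790
  k=1: (−1)^4·75.8947/(24)·0.3056^1·0.9522^5 = +0.756290
d^3_{2,-1}(2.5205) = -0.155790 +0.756290 = +0.600500
|D^3_{2,-1}|² = |d^3_{2,-1}(β)|² = (+0.600500)² = 0.360601 (the z-rotation phases have unit modulus)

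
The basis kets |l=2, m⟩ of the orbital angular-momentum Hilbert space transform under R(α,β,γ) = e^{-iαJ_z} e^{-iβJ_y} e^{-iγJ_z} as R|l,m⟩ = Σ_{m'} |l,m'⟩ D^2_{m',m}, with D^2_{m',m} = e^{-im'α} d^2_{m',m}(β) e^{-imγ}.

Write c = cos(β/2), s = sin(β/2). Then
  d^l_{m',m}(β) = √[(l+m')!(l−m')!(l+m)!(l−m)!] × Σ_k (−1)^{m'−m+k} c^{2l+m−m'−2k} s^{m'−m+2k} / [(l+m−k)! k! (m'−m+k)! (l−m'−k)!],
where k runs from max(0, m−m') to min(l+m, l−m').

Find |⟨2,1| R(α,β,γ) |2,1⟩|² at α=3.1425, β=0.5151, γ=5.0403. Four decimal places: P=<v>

P=0.4795

Split into d^2_{1,1}(β=0.5151) × two z-phases.
Half-angle: c=0.967017, s=0.254712. N=√(6·1·6·1)=6.000000
k: max(0,(1)−(1))=0 … min(2+(1),2−(1))=1
  k=0: (−1)^0·6.0000/(6)·0.9670^4·0.2547^0 = +0.874453
  k=1: (−1)^1·6.0000/(2)·0.9670^2·0.2547^2 = -0.182007
d^2_{1,1}(0.5151) = +0.874453 -0.182007 = +0.692445
|D^2_{1,1}|² = |d^2_{1,1}(β)|² = (+0.692445)² = 0.479481 (the z-rotation phases have unit modulus)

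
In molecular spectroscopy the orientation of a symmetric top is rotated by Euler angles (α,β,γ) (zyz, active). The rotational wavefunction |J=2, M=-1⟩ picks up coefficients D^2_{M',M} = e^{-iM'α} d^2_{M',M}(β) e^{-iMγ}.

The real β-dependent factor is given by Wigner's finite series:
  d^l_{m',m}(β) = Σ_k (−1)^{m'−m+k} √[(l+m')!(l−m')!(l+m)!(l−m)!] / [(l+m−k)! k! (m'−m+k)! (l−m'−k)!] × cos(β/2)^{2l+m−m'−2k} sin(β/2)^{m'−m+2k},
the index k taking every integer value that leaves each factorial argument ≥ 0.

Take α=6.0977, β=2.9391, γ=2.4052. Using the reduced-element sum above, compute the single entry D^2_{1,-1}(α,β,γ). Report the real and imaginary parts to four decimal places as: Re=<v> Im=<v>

First d^2_{1,-1}(β=2.9391), then the phase factors e^{-i(1)α} and e^{-i(-1)γ}:
c=cos(2.9391/2)=0.101073, s=sin(2.9391/2)=0.994879; N=√[6·1·1·6]=6.000000
k: max(0,(-1)−(1))=0 … min(2+(-1),2−(1))=1
  k=0: (−1)^2·6.0000/(2)·0.1011^2·0.9949^2 = +0.030334
  k=1: (−1)^3·6.0000/(6)·0.1011^0·0.9949^4 = -0.979673
d^2_{1,-1}(2.9391) = +0.030334 -0.979673 = -0.949338
Attach z-rotation phases: D = e^{-i(1)(6.0977)}·(-0.949338)·e^{-i(-1)(2.4052)} = +0.808884-0.496941i

Re=0.8089 Im=-0.4969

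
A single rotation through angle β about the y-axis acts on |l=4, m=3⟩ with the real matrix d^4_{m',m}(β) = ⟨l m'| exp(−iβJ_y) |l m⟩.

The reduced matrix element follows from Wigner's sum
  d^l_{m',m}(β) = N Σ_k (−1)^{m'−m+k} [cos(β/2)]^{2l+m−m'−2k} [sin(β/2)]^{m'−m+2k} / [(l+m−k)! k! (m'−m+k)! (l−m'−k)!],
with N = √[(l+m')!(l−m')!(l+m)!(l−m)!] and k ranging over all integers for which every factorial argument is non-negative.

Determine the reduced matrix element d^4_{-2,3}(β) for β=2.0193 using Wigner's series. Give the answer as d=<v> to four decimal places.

d^4_{-2,3}(β=2.0193) via Wigner's sum:
c=cos(2.0193/2)=0.532157, s=sin(2.0193/2)=0.846646; N=√[2·720·5040·1]=2693.993318
Admissible k: 5..6 (factorial args all ≥0)
  k=5: (−1)^0·2693.9933/(240)·0.5322^3·0.8466^5 = +0.735890
  k=6: (−1)^1·2693.9933/(720)·0.5322^1·0.8466^7 = -0.620891
d^4_{-2,3}(2.0193) = +0.735890 -0.620891 = +0.114999

d=0.1150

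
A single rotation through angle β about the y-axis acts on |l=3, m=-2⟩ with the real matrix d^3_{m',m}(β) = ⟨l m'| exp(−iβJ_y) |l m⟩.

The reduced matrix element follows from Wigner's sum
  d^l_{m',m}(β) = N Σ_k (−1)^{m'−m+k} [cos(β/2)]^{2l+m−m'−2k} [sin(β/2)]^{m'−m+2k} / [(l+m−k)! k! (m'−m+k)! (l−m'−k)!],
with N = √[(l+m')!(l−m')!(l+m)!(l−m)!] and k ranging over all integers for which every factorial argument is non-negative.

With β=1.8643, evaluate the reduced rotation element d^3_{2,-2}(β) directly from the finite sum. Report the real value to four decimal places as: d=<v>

d^3_{2,-2}(β=1.8643) via Wigner's sum:
c=cos(1.8643/2)=0.596109, s=sin(1.8643/2)=0.802903; N=√[120·1·1·120]=120.000000
k: max(0,(-2)−(2))=0 … min(3+(-2),3−(2))=1
  k=0: (−1)^4·120.0000/(24)·0.5961^2·0.8029^4 = +0.738371
  k=1: (−1)^5·120.0000/(120)·0.5961^0·0.8029^6 = -0.267904
d^3_{2,-2}(1.8643) = +0.738371 -0.267904 = +0.470467

d=0.4705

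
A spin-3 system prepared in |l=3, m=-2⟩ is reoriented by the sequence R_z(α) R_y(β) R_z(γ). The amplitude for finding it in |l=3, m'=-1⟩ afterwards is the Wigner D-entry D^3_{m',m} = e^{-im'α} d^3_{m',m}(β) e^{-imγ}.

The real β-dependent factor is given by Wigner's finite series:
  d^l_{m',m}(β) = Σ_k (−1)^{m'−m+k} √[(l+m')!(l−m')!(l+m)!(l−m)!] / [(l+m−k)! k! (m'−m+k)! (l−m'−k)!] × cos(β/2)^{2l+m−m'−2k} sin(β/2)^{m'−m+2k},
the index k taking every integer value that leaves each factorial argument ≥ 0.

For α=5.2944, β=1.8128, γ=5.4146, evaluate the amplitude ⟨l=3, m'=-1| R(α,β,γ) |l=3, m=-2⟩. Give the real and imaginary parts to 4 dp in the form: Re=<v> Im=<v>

Split into d^3_{-1,-2}(β=1.8128) × two z-phases.
With c≡cos(β/2)=0.616584 and s≡sin(β/2)=0.787289, N=[2·24·1·120]^{1/2}=75.894664
k: max(0,(-2)−(-1))=0 … min(3+(-2),3−(-1))=1
  k=0: (−1)^1·75.8947/(24)·0.6166^5·0.7873^1 = -0.221868
  k=1: (−1)^2·75.8947/(12)·0.6166^3·0.7873^3 = +0.723452
d^3_{-1,-2}(1.8128) = -0.221868 +0.723452 = +0.501583
Phases: e^{-i·(-1)·5.2944}=+0.549705-0.835359i, e^{-i·(-2)·5.4146}=-0.165608-0.986192i ⇒ D=-0.458878-0.202526i

Re=-0.4589 Im=-0.2025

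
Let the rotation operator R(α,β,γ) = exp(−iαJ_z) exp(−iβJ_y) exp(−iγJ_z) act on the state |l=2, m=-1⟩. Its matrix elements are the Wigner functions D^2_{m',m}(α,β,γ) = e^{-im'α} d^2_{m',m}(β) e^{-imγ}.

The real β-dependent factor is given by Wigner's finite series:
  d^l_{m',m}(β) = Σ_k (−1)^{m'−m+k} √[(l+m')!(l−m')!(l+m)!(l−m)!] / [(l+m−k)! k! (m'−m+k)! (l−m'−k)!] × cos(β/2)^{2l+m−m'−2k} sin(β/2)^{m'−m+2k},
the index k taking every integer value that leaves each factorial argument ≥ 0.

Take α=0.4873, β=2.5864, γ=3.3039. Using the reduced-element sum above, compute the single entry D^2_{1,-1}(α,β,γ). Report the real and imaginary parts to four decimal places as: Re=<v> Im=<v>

Re=0.6132 Im=-0.2066

D^2_{1,-1}(0.4873,2.5864,3.3039) = e^{-i·1·0.4873}·d^2_{1,-1}(2.5864)·e^{-i·-1·3.3039}. Compute d first:
Half-angle: c=0.274045, s=0.961717. N=√(6·1·1·6)=6.000000
Admissible k: 0..1 (factorial args all ≥0)
  k=0: (−1)^2·6.0000/(2)·0.2740^2·0.9617^2 = +0.208381
  k=1: (−1)^3·6.0000/(6)·0.2740^0·0.9617^4 = -0.855439
d^2_{1,-1}(2.5864) = +0.208381 -0.855439 = -0.647058
Phases: e^{-i·(1)·0.4873}=+0.883600-0.468242i, e^{-i·(-1)·3.3039}=-0.986857-0.161596i ⇒ D=+0.613186-0.206607i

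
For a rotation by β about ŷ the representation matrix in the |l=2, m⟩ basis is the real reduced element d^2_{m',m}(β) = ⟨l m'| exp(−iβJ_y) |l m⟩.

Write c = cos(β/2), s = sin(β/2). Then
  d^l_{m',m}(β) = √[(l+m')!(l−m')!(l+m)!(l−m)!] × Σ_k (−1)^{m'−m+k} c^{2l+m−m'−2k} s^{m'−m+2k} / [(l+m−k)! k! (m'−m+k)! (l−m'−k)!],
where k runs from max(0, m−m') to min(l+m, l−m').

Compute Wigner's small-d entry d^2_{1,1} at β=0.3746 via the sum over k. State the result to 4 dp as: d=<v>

d=0.8314

d^2_{1,1}(β=0.3746) via Wigner's sum:
Half-angle: c=0.982511, s=0.186207. N=√(6·1·6·1)=6.000000
k: max(0,(1)−(1))=0 … min(2+(1),2−(1))=1
  k=0: (−1)^0·6.0000/(6)·0.9825^4·0.1862^0 = +0.931856
  k=1: (−1)^1·6.0000/(2)·0.9825^2·0.1862^2 = -0.100412
d^2_{1,1}(0.3746) = +0.931856 -0.100412 = +0.831444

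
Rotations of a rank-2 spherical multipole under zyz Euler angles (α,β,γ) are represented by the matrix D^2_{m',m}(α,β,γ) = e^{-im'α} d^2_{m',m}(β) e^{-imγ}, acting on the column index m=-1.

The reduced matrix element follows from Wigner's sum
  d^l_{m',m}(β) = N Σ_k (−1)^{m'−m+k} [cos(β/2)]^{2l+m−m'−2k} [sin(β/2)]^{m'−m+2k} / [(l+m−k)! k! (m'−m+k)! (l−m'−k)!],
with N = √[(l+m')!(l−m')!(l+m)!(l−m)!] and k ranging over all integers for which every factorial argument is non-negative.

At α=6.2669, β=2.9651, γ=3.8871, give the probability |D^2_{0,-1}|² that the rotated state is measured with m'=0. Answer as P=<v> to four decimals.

Split into d^2_{0,-1}(β=2.9651) × two z-phases.
Half-angle: c=0.088132, s=0.996109. N=√(2·2·1·6)=4.898979
k: max(0,(-1)−(0))=0 … min(2+(-1),2−(0))=1
  k=0: (−1)^1·4.8990/(2)·0.0881^3·0.9961^1 = -0.001670
  k=1: (−1)^2·4.8990/(2)·0.0881^1·0.9961^3 = +0.213368
d^2_{0,-1}(2.9651) = -0.001670 +0.213368 = +0.211698
|D^2_{0,-1}|² = |d^2_{0,-1}(β)|² = (+0.211698)² = 0.044816 (the z-rotation phases have unit modulus)

P=0.0448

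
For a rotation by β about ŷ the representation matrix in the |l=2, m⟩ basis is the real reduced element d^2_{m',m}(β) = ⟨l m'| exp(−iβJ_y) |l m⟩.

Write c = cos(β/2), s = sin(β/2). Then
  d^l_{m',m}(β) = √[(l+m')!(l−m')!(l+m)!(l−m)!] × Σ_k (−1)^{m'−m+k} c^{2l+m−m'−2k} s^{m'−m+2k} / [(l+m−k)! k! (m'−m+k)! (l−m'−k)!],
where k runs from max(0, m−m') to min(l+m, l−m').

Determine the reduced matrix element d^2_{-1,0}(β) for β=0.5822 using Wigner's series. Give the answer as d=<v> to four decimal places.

d^2_{-1,0}(β=0.5822) via Wigner's sum:
Half-angle: c=0.957929, s=0.287006. N=√(1·6·2·2)=4.898979
Admissible k: 1..2 (factorial args all ≥0)
  k=1: (−1)^0·4.8990/(2)·0.9579^3·0.2870^1 = +0.617969
  k=2: (−1)^1·4.8990/(2)·0.9579^1·0.2870^3 = -0.055473
d^2_{-1,0}(0.5822) = +0.617969 -0.055473 = +0.562496

d=0.5625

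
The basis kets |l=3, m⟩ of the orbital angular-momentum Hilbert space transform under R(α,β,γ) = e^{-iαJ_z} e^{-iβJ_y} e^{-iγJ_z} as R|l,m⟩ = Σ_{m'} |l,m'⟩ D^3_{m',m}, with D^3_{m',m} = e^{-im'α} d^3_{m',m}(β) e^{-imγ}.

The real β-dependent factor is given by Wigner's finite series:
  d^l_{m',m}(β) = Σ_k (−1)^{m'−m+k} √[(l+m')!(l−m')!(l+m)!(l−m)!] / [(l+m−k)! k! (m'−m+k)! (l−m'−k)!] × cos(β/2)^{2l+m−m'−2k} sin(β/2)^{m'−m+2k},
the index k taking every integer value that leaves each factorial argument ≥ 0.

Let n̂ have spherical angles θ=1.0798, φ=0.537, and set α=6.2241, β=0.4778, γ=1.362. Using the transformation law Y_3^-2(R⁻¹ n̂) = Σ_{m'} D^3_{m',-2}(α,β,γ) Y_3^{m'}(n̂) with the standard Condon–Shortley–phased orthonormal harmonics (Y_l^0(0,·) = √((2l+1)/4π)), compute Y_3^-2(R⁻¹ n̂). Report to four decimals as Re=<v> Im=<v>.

Re=0.1752 Im=0.2824

Need the full column D^3_{m',-2} for m'=−3..3 at α=6.2241, β=0.4778, γ=1.362.
cos(β/2)=0.971599, sin(β/2)=0.236634
d^3_{-3,-2}: single k=1 term ⇒ +0.501866;  D = -0.415662+0.281237i
d^3_{-2,-2}: k∈[0..1] ⇒ +0.841244 -0.249501 = +0.591743;  D = -0.508828+0.302083i
d^3_{-1,-2}: k∈[0..1] ⇒ -0.647906 +0.076864 = -0.571042;  D = +0.507385-0.262011i
d^3_{0,-2}: k∈[0..1] ⇒ +0.273315 -0.016212 = +0.257102;  D = -0.235009+0.104271i
d^3_{1,-2}: k∈[0..1] ⇒ -0.076864 +0.002280 = -0.074584;  D = +0.069842-0.026170i
d^3_{2,-2}: k∈[0..1] ⇒ +0.014800 -0.000176 = +0.014624;  D = -0.013973+0.004314i
d^3_{3,-2}: single k=0 term ⇒ -0.001766;  D = +0.001715-0.000420i
Y_3^{m'}(θ=1.0798,φ=0.537) and Σ D·Y over m':
  (-0.4157+0.2812i)·(-0.0115-0.2859i)  (-0.5088+0.3021i)·(+0.1786-0.3294i)  (+0.5074-0.2620i)·(+0.0273-0.0163i)  (-0.2350+0.1043i)·(-0.3323+0.0000i)  (+0.0698-0.0262i)·(-0.0273-0.0163i)  (-0.0140+0.0043i)·(+0.1786+0.3294i)  (+0.0017-0.0004i)·(+0.0115-0.2859i)
Y_3^-2(R⁻¹ n̂) = +0.175165+0.282379i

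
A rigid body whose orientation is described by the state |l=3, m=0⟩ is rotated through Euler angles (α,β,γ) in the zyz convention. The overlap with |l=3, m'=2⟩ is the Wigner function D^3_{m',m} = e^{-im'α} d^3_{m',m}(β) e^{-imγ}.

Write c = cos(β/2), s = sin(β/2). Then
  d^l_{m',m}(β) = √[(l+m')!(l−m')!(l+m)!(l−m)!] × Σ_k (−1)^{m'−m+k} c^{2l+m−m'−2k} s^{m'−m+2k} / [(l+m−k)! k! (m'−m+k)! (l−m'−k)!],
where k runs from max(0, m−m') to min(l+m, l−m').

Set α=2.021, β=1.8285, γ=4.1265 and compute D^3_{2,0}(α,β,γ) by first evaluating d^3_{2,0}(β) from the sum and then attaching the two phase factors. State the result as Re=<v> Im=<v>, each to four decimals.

Re=0.2027 Im=-0.2557

First d^3_{2,0}(β=1.8285), then the phase factors e^{-i(2)α} and e^{-i(0)γ}:
c=cos(1.8285/2)=0.610385, s=sin(1.8285/2)=0.792105; N=√[120·1·6·6]=65.726707
k∈{0,1} keeps every argument non-negative
  k=0: (−1)^2·65.7267/(12)·0.6104^4·0.7921^2 = +0.477025
  k=1: (−1)^3·65.7267/(12)·0.6104^2·0.7921^4 = -0.803340
d^3_{2,0}(1.8285) = +0.477025 -0.803340 = -0.326315
D = (-0.621291+0.783580i)·(-0.326315)·(+1.000000+0.000000i) = +0.202736-0.255694i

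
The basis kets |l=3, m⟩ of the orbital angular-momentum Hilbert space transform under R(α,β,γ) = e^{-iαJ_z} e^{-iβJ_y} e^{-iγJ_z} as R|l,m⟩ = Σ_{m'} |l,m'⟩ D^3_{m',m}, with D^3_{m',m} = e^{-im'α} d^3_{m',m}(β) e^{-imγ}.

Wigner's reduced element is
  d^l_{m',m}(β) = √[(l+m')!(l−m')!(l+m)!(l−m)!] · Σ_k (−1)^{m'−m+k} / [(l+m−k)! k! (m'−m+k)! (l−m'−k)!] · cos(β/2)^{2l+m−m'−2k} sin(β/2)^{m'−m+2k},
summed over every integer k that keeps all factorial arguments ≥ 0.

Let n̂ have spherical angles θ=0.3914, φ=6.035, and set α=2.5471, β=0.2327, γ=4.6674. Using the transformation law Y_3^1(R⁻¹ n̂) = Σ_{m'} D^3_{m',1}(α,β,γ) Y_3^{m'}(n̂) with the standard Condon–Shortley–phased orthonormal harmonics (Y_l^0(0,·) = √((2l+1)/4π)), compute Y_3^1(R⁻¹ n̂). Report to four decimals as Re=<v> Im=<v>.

Re=-0.1167 Im=0.4195

Need the full column D^3_{m',1} for m'=−3..3 at α=2.5471, β=0.2327, γ=4.6674.
cos(β/2)=0.993239, sin(β/2)=0.116088
d^3_{-3,1}: single k=4 term ⇒ +0.000694;  D = -0.000684+0.000116i
d^3_{-2,1}: k∈[3..4] ⇒ +0.009695 -0.000066 = +0.009629;  D = +0.008765+0.003986i
d^3_{-1,1}: k∈[2..4] ⇒ +0.078693 -0.001433 +0.000002 = +0.077263;  D = -0.040351-0.065888i
d^3_{0,1}: k∈[1..3] ⇒ +0.388728 -0.015931 +0.000073 = +0.372870;  D = -0.016769+0.372492i
d^3_{1,1}: k∈[0..2] ⇒ +0.960113 -0.104925 +0.001075 = +0.856264;  D = +0.511001-0.687071i
d^3_{2,1}: k∈[0..1] ⇒ -0.354858 +0.009695 = -0.345163;  D = +0.325768-0.114073i
d^3_{3,1}: single k=0 term ⇒ +0.050796;  D = +0.049119+0.012944i
Y_3^{m'}(θ=0.3914,φ=6.035) and Σ D·Y over m':
  (-0.0007+0.0001i)·(+0.0170+0.0157i)  (+0.0088+0.0040i)·(+0.1209+0.0655i)  (-0.0404-0.0659i)·(+0.3911+0.0991i)  (-0.0168+0.3725i)·(+0.4389+0.0000i)  (+0.5110-0.6871i)·(-0.3911+0.0991i)  (+0.3258-0.1141i)·(+0.1209-0.0655i)  (+0.0491+0.0129i)·(-0.0170+0.0157i)
Y_3^1(R⁻¹ n̂) = -0.116703+0.419541i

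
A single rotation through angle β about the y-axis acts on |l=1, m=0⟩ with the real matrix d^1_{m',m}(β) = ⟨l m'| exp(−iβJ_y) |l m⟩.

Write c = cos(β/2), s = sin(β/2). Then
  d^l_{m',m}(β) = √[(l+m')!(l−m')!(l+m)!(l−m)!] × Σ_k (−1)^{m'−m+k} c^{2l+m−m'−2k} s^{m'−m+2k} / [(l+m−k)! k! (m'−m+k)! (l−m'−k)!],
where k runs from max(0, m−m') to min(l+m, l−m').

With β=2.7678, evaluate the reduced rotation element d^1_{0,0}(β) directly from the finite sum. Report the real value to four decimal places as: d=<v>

d^1_{0,0}(β=2.7678) via Wigner's sum:
With c≡cos(β/2)=0.185810 and s≡sin(β/2)=0.982586, N=[1·1·1·1]^{1/2}=1.000000
Admissible k: 0..1 (factorial args all ≥0)
  k=0: (−1)^0·1.0000/(1)·0.1858^2·0.9826^0 = +0.034525
  k=1: (−1)^1·1.0000/(1)·0.1858^0·0.9826^2 = -0.965475
d^1_{0,0}(2.7678) = +0.034525 -0.965475 = -0.930949

d=-0.9309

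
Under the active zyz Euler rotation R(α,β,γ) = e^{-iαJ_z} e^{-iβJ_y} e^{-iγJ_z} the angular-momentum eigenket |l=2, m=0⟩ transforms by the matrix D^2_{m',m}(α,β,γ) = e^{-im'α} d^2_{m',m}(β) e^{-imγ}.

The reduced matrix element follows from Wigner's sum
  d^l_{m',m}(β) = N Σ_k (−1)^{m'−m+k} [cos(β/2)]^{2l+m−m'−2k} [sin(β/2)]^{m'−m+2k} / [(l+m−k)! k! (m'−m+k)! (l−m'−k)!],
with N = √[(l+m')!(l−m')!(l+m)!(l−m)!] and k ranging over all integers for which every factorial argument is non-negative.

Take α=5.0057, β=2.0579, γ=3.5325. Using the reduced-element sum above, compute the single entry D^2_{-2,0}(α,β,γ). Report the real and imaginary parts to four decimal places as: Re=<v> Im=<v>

Re=-0.3983 Im=-0.2647

D^2_{-2,0}(5.0057,2.0579,3.5325) = e^{-i·-2·5.0057}·d^2_{-2,0}(2.0579)·e^{-i·0·3.5325}. Compute d first:
With c≡cos(β/2)=0.515719 and s≡sin(β/2)=0.856758, N=[1·24·2·2]^{1/2}=9.797959
k: max(0,(0)−(-2))=2 … min(2+(0),2−(-2))=2
  k=2: (−1)^0·9.7980/(4)·0.5157^2·0.8568^2 = +0.478209
d^2_{-2,0}(2.0579) = +0.478209
Phases: e^{-i·(-2)·5.0057}=-0.832815-0.553551i, e^{-i·(0)·3.5325}=+1.000000+0.000000i ⇒ D=-0.398260-0.264713i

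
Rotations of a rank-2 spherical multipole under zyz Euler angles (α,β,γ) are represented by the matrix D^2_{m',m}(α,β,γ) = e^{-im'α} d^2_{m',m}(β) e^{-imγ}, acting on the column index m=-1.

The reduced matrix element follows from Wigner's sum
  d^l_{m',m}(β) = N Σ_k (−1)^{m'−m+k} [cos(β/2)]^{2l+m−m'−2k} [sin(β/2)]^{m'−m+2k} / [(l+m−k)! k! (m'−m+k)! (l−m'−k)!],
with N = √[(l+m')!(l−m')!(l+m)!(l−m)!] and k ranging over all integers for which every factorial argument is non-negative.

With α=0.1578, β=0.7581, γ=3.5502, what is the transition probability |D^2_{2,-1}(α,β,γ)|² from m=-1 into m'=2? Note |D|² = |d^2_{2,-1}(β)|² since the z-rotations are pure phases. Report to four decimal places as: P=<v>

First d^2_{2,-1}(β=0.7581), then the phase factors e^{-i(2)α} and e^{-i(-1)γ}:
Half-angle: c=0.929017, s=0.370038. N=√(24·1·1·6)=12.000000
The bounds max(0,m−m')=0 and min(l+m,l−m')=0 give 1 term
  k=0: (−1)^3·12.0000/(6)·0.9290^1·0.3700^3 = -0.094144
d^2_{2,-1}(0.7581) = -0.094144
|D^2_{2,-1}|² = |d^2_{2,-1}(β)|² = (-0.094144)² = 0.008863 (the z-rotation phases have unit modulus)

P=0.0089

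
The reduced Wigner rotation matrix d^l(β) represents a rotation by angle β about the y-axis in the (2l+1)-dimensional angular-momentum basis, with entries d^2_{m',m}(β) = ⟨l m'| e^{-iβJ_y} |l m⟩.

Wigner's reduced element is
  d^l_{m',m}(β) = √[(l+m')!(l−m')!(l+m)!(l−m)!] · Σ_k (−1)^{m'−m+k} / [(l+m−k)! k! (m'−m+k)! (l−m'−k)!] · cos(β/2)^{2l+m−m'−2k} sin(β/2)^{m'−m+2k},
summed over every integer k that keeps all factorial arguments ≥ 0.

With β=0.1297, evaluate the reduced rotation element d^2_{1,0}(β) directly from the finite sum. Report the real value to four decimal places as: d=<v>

d=-0.1571

d^2_{1,0}(β=0.1297) via Wigner's sum:
c=cos(0.1297/2)=0.997898, s=sin(0.1297/2)=0.064805; N=√[6·1·2·2]=4.898979
The bounds max(0,m−m')=0 and min(l+m,l−m')=1 give 2 terms
  k=0: (−1)^1·4.8990/(2)·0.9979^3·0.0648^1 = -0.157739
  k=1: (−1)^2·4.8990/(2)·0.9979^1·0.0648^3 = +0.000665
d^2_{1,0}(0.1297) = -0.157739 +0.000665 = -0.157074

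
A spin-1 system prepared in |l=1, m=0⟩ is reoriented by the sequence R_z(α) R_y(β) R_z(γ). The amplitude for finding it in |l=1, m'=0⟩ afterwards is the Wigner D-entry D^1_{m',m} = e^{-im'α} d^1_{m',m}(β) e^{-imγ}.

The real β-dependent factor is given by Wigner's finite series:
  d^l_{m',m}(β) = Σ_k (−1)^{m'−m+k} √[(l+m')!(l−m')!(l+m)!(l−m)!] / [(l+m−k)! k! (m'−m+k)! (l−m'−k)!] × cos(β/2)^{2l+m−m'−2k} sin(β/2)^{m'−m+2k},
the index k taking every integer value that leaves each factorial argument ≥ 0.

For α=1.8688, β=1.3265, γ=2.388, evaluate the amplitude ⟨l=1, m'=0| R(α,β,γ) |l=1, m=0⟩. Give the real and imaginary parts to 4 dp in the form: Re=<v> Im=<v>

Re=0.2419 Im=0.0000

First d^1_{0,0}(β=1.3265), then the phase factors e^{-i(0)α} and e^{-i(0)γ}:
Half-angle: c=0.787995, s=0.615681. N=√(1·1·1·1)=1.000000
Admissible k: 0..1 (factorial args all ≥0)
  k=0: (−1)^0·1.0000/(1)·0.7880^2·0.6157^0 = +0.620937
  k=1: (−1)^1·1.0000/(1)·0.7880^0·0.6157^2 = -0.379063
d^1_{0,0}(1.3265) = +0.620937 -0.379063 = +0.241874
D = (+1.000000+0.000000i)·(+0.241874)·(+1.000000+0.000000i) = +0.241874+0.000000i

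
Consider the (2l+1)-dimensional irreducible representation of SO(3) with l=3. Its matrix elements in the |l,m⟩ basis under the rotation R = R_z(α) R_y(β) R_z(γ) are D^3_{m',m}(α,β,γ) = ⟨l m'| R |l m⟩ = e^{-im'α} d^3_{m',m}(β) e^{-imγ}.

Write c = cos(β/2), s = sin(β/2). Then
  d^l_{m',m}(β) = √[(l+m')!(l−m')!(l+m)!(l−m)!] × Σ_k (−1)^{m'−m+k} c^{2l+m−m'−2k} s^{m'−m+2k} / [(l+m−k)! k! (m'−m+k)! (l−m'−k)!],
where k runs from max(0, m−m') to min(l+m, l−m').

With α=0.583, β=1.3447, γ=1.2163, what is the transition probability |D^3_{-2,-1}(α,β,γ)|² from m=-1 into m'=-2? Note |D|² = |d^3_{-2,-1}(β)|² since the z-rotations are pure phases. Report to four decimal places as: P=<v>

D^3_{-2,-1}(0.583,1.3447,1.2163) = e^{-i·-2·0.583}·d^3_{-2,-1}(1.3447)·e^{-i·-1·1.2163}. Compute d first:
With c≡cos(β/2)=0.782360 and s≡sin(β/2)=0.622826, N=[1·120·2·24]^{1/2}=75.894664
k: max(0,(-1)−(-2))=1 … min(3+(-1),3−(-2))=2
  k=1: (−1)^0·75.8947/(24)·0.7824^5·0.6228^1 = +0.577299
  k=2: (−1)^1·75.8947/(12)·0.7824^3·0.6228^3 = -0.731730
d^3_{-2,-1}(1.3447) = +0.577299 -0.731730 = -0.154431
|D^3_{-2,-1}|² = |d^3_{-2,-1}(β)|² = (-0.154431)² = 0.023849 (the z-rotation phases have unit modulus)

P=0.0238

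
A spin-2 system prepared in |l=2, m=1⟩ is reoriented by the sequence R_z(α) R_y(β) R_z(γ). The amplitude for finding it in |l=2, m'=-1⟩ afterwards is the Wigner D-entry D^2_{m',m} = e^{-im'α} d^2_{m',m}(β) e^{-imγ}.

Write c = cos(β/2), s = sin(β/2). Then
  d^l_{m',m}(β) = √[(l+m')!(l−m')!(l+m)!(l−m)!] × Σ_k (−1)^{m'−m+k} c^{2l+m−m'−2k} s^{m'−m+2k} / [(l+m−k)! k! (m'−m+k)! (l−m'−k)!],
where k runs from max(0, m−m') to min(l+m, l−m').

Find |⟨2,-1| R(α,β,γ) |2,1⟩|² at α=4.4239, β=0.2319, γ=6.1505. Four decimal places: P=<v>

P=0.0016

Split into d^2_{-1,1}(β=0.2319) × two z-phases.
Half-angle: c=0.993285, s=0.115690. N=√(1·6·6·1)=6.000000
k: max(0,(1)−(-1))=2 … min(2+(1),2−(-1))=3
  k=2: (−1)^0·6.0000/(2)·0.9933^2·0.1157^2 = +0.039615
  k=3: (−1)^1·6.0000/(6)·0.9933^0·0.1157^4 = -0.000179
d^2_{-1,1}(0.2319) = +0.039615 -0.000179 = +0.039436
|D^2_{-1,1}|² = |d^2_{-1,1}(β)|² = (+0.039436)² = 0.001555 (the z-rotation phases have unit modulus)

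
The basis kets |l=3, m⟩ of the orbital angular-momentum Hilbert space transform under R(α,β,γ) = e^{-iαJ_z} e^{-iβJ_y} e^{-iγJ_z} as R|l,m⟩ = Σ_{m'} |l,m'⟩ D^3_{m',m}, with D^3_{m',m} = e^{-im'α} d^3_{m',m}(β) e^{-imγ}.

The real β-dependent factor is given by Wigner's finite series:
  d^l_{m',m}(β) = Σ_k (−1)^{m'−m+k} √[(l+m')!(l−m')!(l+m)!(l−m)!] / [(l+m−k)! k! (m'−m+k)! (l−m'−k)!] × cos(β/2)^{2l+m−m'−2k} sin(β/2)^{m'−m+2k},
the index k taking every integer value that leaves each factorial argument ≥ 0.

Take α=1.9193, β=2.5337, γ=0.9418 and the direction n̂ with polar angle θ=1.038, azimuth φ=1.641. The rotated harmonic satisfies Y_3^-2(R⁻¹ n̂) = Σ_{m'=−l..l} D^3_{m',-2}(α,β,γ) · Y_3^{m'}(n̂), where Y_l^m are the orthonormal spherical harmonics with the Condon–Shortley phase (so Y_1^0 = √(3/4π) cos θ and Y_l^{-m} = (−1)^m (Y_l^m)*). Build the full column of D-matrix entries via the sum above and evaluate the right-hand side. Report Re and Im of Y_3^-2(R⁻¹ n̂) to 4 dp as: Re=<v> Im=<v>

Need the full column D^3_{m',-2} for m'=−3..3 at α=1.9193, β=2.5337, γ=0.9418.
cos(β/2)=0.299288, sin(β/2)=0.954163
d^3_{-3,-2}: single k=1 term ⇒ +0.005612;  D = +0.001184+0.005486i
d^3_{-2,-2}: k∈[0..1] ⇒ +0.000719 -0.036523 = -0.035805;  D = -0.030317+0.019049i
d^3_{-1,-2}: k∈[0..1] ⇒ -0.007246 +0.147287 = +0.140042;  D = -0.110520-0.086007i
d^3_{0,-2}: k∈[0..1] ⇒ +0.040009 -0.406658 = -0.366648;  D = +0.112828-0.348857i
d^3_{1,-2}: k∈[0..1] ⇒ -0.147287 +0.748517 = +0.601230;  D = +0.600847-0.021459i
d^3_{2,-2}: k∈[0..1] ⇒ +0.371226 -0.754632 = -0.383405;  D = +0.143708+0.355454i
d^3_{3,-2}: single k=0 term ⇒ -0.579799;  D = +0.431003-0.387819i
Y_3^{m'}(θ=1.038,φ=1.641) and Σ D·Y over m':
  (+0.0012+0.0055i)·(+0.0557+0.2608i)  (-0.0303+0.0190i)·(-0.3814+0.0539i)  (-0.1105-0.0860i)·(-0.0057-0.0805i)  (+0.1128-0.3489i)·(-0.3241+0.0000i)  (+0.6008-0.0215i)·(+0.0057-0.0805i)  (+0.1437+0.3555i)·(-0.3814-0.0539i)  (+0.4310-0.3878i)·(-0.0557+0.2608i)
Y_3^-2(R⁻¹ n̂) = +0.009431+0.056366i

Re=0.0094 Im=0.0564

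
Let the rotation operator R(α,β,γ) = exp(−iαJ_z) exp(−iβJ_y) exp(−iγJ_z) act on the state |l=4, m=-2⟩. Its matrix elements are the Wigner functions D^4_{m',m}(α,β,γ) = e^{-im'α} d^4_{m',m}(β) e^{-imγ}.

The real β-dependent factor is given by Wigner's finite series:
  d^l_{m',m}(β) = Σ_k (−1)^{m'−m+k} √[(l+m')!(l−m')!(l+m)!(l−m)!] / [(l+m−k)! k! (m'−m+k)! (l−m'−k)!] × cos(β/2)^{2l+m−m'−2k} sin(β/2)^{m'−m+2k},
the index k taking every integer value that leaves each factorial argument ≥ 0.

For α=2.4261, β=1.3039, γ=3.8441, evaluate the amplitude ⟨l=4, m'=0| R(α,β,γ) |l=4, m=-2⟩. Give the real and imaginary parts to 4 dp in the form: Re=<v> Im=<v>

First d^4_{0,-2}(β=1.3039), then the phase factors e^{-i(0)α} and e^{-i(-2)γ}:
With c≡cos(β/2)=0.794902 and s≡sin(β/2)=0.606738, N=[24·24·2·720]^{1/2}=910.735966
The bounds max(0,m−m')=0 and min(l+m,l−m')=2 give 3 terms
  k=0: (−1)^2·910.7360/(96)·0.7949^6·0.6067^2 = +0.881059
  k=1: (−1)^3·910.7360/(36)·0.7949^4·0.6067^4 = -1.368827
  k=2: (−1)^4·910.7360/(96)·0.7949^2·0.6067^6 = +0.299057
d^4_{0,-2}(1.3039) = +0.881059 -1.368827 +0.299057 = -0.188710
Attach z-rotation phases: D = e^{-i(0)(2.4261)}·(-0.188710)·e^{-i(-2)(3.8441)} = -0.031142-0.186123i

Re=-0.0311 Im=-0.1861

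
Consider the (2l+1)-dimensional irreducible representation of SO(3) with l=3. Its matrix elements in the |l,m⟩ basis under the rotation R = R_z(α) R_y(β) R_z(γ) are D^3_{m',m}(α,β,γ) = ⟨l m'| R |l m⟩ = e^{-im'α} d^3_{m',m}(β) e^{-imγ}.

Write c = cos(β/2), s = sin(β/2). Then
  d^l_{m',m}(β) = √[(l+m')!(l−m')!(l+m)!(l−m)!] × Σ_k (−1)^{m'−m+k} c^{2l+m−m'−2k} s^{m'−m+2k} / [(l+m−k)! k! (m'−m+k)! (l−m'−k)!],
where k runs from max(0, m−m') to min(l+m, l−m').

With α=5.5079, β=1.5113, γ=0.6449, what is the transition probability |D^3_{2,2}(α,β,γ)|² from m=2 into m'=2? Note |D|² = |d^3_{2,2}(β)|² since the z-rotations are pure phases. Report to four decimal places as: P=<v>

P=0.2613

First d^3_{2,2}(β=1.5113), then the phase factors e^{-i(2)α} and e^{-i(2)γ}:
c=cos(1.5113/2)=0.727826, s=sin(1.5113/2)=0.685762; N=√[120·1·120·1]=120.000000
k∈{0,1} keeps every argument non-negative
  k=0: (−1)^0·120.0000/(120)·0.7278^6·0.6858^0 = +0.148650
  k=1: (−1)^1·120.0000/(24)·0.7278^4·0.6858^2 = -0.659822
d^3_{2,2}(1.5113) = +0.148650 -0.659822 = -0.511172
|D^3_{2,2}|² = |d^3_{2,2}(β)|² = (-0.511172)² = 0.261297 (the z-rotation phases have unit modulus)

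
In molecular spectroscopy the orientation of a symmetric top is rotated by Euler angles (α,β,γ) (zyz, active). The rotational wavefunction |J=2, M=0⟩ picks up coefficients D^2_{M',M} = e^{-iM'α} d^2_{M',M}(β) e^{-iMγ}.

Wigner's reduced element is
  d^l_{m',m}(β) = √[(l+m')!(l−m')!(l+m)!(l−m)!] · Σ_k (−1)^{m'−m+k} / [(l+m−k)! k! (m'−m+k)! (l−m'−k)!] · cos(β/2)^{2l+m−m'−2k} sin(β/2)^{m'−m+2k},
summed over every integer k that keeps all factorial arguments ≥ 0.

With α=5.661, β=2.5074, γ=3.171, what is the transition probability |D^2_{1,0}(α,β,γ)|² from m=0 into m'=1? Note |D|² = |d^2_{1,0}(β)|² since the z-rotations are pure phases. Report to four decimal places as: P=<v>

P=0.3417

D^2_{1,0}(5.661,2.5074,3.171) = e^{-i·1·5.661}·d^2_{1,0}(2.5074)·e^{-i·0·3.171}. Compute d first:
c=cos(2.5074/2)=0.311809, s=sin(2.5074/2)=0.950145; N=√[6·1·2·2]=4.898979
The bounds max(0,m−m')=0 and min(l+m,l−m')=1 give 2 terms
  k=0: (−1)^1·4.8990/(2)·0.3118^3·0.9501^1 = -0.070556
  k=1: (−1)^2·4.8990/(2)·0.3118^1·0.9501^3 = +0.655139
d^2_{1,0}(2.5074) = -0.070556 +0.655139 = +0.584584
|D^2_{1,0}|² = |d^2_{1,0}(β)|² = (+0.584584)² = 0.341738 (the z-rotation phases have unit modulus)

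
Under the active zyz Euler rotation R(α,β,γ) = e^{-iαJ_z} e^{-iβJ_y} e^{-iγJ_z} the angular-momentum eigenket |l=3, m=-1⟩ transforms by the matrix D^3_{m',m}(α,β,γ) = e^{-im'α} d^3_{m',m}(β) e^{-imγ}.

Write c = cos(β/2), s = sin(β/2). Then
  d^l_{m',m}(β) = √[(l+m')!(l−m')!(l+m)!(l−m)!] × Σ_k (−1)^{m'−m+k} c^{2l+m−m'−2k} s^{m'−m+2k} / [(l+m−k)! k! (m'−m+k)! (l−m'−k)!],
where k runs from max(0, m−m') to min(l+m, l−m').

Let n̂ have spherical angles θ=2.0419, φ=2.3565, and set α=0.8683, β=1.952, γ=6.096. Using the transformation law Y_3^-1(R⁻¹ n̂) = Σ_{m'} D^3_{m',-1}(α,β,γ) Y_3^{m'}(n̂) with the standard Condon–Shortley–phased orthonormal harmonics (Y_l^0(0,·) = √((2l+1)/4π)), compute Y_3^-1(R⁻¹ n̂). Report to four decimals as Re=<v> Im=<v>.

Re=-0.0515 Im=0.2198

Need the full column D^3_{m',-1} for m'=−3..3 at α=0.8683, β=1.952, γ=6.096.
cos(β/2)=0.560340, sin(β/2)=0.828263
d^3_{-3,-1}: single k=2 term ⇒ +0.261932;  D = -0.196251+0.173476i
d^3_{-2,-1}: k∈[1..2] ⇒ +0.144686 -0.632251 = -0.487565;  D = -0.010424-0.487453i
d^3_{-1,-1}: k∈[0..2] ⇒ +0.030954 -0.541044 +0.886598 = +0.376508;  D = +0.292498+0.237071i
d^3_{0,-1}: k∈[0..2] ⇒ -0.158496 +1.038894 -0.756628 = +0.123770;  D = +0.121608-0.023033i
d^3_{1,-1}: k∈[0..2] ⇒ +0.405783 -1.182131 +0.322856 = -0.453492;  D = -0.223483+0.394601i
d^3_{2,-1}: k∈[0..1] ⇒ -0.632251 +0.690704 = +0.058454;  D = -0.020208-0.054849i
d^3_{3,-1}: single k=0 term ⇒ +0.572297;  D = -0.537697-0.195974i
Y_3^{m'}(θ=2.0419,φ=2.3565) and Σ D·Y over m':
  (-0.1963+0.1735i)·(+0.2085-0.2089i)  (-0.0104-0.4875i)·(-0.0002-0.3683i)  (+0.2925+0.2371i)·(-0.0061-0.0061i)  (+0.1216-0.0230i)·(+0.3337+0.0000i)  (-0.2235+0.3946i)·(+0.0061-0.0061i)  (-0.0202-0.0548i)·(-0.0002+0.3683i)  (-0.5377-0.1960i)·(-0.2085-0.2089i)
Y_3^-1(R⁻¹ n̂) = -0.051534+0.219757i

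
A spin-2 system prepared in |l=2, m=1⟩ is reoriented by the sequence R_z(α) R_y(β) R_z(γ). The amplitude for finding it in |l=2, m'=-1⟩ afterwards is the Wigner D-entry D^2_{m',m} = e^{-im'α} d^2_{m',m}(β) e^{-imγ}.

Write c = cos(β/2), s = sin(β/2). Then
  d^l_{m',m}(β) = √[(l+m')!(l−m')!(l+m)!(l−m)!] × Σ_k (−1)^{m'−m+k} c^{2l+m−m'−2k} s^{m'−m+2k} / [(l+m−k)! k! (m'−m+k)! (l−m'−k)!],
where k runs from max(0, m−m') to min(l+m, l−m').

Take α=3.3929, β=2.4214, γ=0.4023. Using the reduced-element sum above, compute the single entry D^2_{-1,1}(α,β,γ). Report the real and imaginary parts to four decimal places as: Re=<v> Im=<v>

First d^2_{-1,1}(β=2.4214), then the phase factors e^{-i(-1)α} and e^{-i(1)γ}:
Half-angle: c=0.352364, s=0.935863. N=√(1·6·6·1)=6.000000
k: max(0,(1)−(-1))=2 … min(2+(1),2−(-1))=3
  k=2: (−1)^0·6.0000/(2)·0.3524^2·0.9359^2 = +0.326234
  k=3: (−1)^1·6.0000/(6)·0.3524^0·0.9359^4 = -0.767095
d^2_{-1,1}(2.4214) = +0.326234 -0.767095 = -0.440860
D = (-0.968588-0.248670i)·(-0.440860)·(+0.920163-0.391536i) = +0.435844-0.066314i

Re=0.4358 Im=-0.0663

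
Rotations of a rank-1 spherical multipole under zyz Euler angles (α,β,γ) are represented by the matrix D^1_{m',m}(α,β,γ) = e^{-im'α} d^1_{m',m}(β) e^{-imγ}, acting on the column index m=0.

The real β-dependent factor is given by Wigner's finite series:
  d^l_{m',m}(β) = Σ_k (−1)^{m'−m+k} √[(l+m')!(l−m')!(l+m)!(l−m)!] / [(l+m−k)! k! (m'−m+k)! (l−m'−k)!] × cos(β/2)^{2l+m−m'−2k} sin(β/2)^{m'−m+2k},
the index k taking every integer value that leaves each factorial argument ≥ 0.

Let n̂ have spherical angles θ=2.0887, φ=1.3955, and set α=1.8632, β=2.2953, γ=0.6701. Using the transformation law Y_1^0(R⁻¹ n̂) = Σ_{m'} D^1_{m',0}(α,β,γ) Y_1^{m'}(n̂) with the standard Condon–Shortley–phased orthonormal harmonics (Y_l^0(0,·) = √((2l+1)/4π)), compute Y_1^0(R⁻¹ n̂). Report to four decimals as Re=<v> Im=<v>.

Need the full column D^1_{m',0} for m'=−1..1 at α=1.8632, β=2.2953, γ=0.6701.
cos(β/2)=0.410631, sin(β/2)=0.911801
d^1_{-1,0}: single k=1 term ⇒ +0.529502;  D = -0.152631+0.507026i
d^1_{0,0}: k∈[0..1] ⇒ +0.168618 -0.831382 = -0.662764;  D = -0.662764+0.000000i
d^1_{1,0}: single k=0 term ⇒ -0.529502;  D = +0.152631+0.507026i
Y_1^{m'}(θ=2.0887,φ=1.3955) and Σ D·Y over m':
  (-0.1526+0.5070i)·(+0.0524-0.2956i)  (-0.6628+0.0000i)·(-0.2419+0.0000i)  (+0.1526+0.5070i)·(-0.0524-0.2956i)
Y_1^0(R⁻¹ n̂) = +0.444072+0.000000i

Re=0.4441 Im=0.0000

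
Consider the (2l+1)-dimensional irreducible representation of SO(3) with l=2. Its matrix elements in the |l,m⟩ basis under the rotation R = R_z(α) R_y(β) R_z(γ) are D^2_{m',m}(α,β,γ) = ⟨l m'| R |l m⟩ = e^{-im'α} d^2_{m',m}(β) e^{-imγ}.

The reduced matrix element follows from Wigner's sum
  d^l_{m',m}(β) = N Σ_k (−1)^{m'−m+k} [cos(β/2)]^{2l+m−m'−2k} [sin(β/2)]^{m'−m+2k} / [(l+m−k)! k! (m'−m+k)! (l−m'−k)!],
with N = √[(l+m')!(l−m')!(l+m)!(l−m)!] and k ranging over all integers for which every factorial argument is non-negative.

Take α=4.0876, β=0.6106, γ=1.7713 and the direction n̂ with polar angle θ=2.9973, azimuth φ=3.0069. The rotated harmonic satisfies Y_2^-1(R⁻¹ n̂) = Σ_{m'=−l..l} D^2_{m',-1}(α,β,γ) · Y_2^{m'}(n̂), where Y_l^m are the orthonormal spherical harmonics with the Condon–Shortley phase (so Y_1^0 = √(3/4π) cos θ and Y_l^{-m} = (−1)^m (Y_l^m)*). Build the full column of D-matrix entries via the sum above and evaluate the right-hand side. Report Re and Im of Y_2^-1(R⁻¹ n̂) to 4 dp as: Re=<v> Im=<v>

Need the full column D^2_{m',-1} for m'=−2..2 at α=4.0876, β=0.6106, γ=1.7713.
cos(β/2)=0.953757, sin(β/2)=0.300579
d^2_{-2,-1}: single k=1 term ⇒ +0.521557;  D = -0.452171-0.259931i
d^2_{-1,-1}: k∈[0..1] ⇒ +0.827467 -0.246556 = +0.580911;  D = +0.529404-0.239144i
d^2_{0,-1}: k∈[0..1] ⇒ -0.638775 +0.063444 = -0.575331;  D = +0.114585-0.563805i
d^2_{1,-1}: k∈[0..1] ⇒ +0.246556 -0.008163 = +0.238393;  D = -0.161712-0.175158i
d^2_{2,-1}: single k=0 term ⇒ -0.051802;  D = -0.051425+0.006238i
Y_2^{m'}(θ=2.9973,φ=3.0069) and Σ D·Y over m':
  (-0.4522-0.2599i)·(+0.0077+0.0021i)  (+0.5294-0.2391i)·(+0.1089+0.0148i)  (+0.1146-0.5638i)·(+0.6112+0.0000i)  (-0.1617-0.1752i)·(-0.1089+0.0148i)  (-0.0514+0.0062i)·(+0.0077-0.0021i)
Y_2^-1(R⁻¹ n̂) = +0.148129-0.348956i

Re=0.1481 Im=-0.3490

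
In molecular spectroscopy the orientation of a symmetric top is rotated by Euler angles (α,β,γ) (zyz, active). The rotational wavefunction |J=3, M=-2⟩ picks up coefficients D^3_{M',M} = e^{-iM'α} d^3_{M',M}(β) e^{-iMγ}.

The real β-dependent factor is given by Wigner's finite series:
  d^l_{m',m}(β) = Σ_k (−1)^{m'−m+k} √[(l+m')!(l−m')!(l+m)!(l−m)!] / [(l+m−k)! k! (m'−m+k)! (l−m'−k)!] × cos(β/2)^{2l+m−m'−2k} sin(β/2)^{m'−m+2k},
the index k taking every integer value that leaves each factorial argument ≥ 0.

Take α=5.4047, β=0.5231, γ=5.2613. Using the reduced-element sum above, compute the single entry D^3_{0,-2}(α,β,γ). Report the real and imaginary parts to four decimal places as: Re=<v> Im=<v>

D^3_{0,-2}(5.4047,0.5231,5.2613) = e^{-i·0·5.4047}·d^3_{0,-2}(0.5231)·e^{-i·-2·5.2613}. Compute d first:
c=cos(0.5231/2)=0.965990, s=sin(0.5231/2)=0.258578; N=√[6·6·1·120]=65.726707
k: max(0,(-2)−(0))=0 … min(3+(-2),3−(0))=1
  k=0: (−1)^2·65.7267/(12)·0.9660^4·0.2586^2 = +0.318886
  k=1: (−1)^3·65.7267/(12)·0.9660^2·0.2586^4 = -0.022849
d^3_{0,-2}(0.5231) = +0.318886 -0.022849 = +0.296037
D = (+1.000000+0.000000i)·(+0.296037)·(-0.455536-0.890217i) = -0.134855-0.263537i

Re=-0.1349 Im=-0.2635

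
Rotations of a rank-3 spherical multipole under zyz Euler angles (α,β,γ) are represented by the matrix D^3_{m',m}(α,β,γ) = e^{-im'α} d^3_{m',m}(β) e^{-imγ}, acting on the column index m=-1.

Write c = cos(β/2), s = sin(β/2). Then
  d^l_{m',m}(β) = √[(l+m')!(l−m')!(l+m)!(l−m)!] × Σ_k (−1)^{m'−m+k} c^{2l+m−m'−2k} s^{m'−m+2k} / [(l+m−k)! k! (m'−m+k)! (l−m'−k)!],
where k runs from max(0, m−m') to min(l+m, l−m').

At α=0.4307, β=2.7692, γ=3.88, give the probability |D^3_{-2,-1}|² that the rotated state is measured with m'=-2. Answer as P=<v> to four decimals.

P=0.0014

D^3_{-2,-1}(0.4307,2.7692,3.88) = e^{-i·-2·0.4307}·d^3_{-2,-1}(2.7692)·e^{-i·-1·3.88}. Compute d first:
Half-angle: c=0.185122, s=0.982715. N=√(1·120·2·24)=75.894664
k: max(0,(-1)−(-2))=1 … min(3+(-1),3−(-2))=2
  k=1: (−1)^0·75.8947/(24)·0.1851^5·0.9827^1 = +0.000676
  k=2: (−1)^1·75.8947/(12)·0.1851^3·0.9827^3 = -0.038079
d^3_{-2,-1}(2.7692) = +0.000676 -0.038079 = -0.037404
|D^3_{-2,-1}|² = |d^3_{-2,-1}(β)|² = (-0.037404)² = 0.001399 (the z-rotation phases have unit modulus)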